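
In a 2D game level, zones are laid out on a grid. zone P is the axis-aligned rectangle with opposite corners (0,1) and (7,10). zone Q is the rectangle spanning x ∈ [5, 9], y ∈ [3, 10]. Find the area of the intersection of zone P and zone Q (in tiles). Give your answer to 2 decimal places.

|zone P∩zone Q|: x∈[5,7], y∈[3,10] → 2·7 = 14.

14.00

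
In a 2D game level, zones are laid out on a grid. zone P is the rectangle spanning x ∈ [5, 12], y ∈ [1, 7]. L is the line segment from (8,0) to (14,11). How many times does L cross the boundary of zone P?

The segment meets the boundary at (11.818,7), (8.545,1).

2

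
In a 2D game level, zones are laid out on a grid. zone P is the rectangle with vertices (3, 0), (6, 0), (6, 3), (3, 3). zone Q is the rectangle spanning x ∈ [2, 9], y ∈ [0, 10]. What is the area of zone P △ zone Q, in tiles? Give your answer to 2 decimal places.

|zone P∩zone Q|: x∈[3,6], y∈[0,3] → 3·3 = 9.
|zone P △ zone Q| = |zone P| + |zone Q| − 2·|zone P∩zone Q| = 9 + 70 − 18 = 61.00.

61.00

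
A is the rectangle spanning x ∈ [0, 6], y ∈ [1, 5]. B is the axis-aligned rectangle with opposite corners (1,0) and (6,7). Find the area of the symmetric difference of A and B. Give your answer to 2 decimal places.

19.00

|A∩B|: x∈[1,6], y∈[1,5] → 5·4 = 20.
|A △ B| = |A| + |B| − 2·|A∩B| = 24 + 35 − 40 = 19.00.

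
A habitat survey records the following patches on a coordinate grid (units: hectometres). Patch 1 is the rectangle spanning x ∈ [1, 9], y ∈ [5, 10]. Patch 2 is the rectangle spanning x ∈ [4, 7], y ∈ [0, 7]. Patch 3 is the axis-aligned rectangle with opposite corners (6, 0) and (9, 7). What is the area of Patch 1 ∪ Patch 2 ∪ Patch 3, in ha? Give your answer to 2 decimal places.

By inclusion–exclusion:
Individual areas: |Patch 1| = 40, |Patch 2| = 21, |Patch 3| = 21.
|Patch 1∩Patch 2|: x∈[4,7], y∈[5,7] → 3·2 = 6.
|Patch 1∩Patch 3|: x∈[6,9], y∈[5,7] → 3·2 = 6.
|Patch 2∩Patch 3|: x∈[6,7], y∈[0,7] → 1·7 = 7.
|Patch 1∩Patch 2∩Patch 3| = 2.
|Patch 1 ∪ Patch 2 ∪ Patch 3| = 82 − 19 + 2 = 65.00.

65.00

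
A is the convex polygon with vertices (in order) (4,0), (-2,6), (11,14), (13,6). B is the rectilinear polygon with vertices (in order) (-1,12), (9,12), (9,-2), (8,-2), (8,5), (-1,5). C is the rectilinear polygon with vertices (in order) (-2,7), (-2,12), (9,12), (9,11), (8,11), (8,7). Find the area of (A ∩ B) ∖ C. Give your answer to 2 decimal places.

25.88

|A ∩ B| = 48.4423.
|(A ∩ B) ∩ C| = 22.5625.
|(A ∩ B) ∖ C| = 48.4423 − 22.5625 = 25.88.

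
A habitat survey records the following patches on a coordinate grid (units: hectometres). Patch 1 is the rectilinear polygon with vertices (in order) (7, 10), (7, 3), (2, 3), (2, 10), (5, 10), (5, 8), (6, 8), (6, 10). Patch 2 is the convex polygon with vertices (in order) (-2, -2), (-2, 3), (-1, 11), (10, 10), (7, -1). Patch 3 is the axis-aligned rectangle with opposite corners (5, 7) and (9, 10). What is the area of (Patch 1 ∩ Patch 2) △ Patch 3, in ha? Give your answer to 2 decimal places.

|Patch 1 ∩ Patch 2| = 33.
|(Patch 1 ∩ Patch 2) ∩ Patch 3| = 4.
|(Patch 1 ∩ Patch 2) △ Patch 3| = 33 + 12 − 8 = 37.00.

37.00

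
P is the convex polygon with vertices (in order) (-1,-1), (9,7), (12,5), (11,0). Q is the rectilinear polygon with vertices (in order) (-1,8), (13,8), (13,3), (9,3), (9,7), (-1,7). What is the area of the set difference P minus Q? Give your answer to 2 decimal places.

42.90

|P| = 51.5, |P∩Q| = 8.6.
|P ∖ Q| = |P| − |P∩Q| = 51.5 − 8.6 = 42.90.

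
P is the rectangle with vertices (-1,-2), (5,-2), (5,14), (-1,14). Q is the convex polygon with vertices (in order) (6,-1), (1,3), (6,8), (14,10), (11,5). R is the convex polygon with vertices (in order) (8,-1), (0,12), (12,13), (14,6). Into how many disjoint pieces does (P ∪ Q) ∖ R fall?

2

(P ∪ Q) ∖ R splits into 2 disjoint pieces (area 80.1778, area 0.5849).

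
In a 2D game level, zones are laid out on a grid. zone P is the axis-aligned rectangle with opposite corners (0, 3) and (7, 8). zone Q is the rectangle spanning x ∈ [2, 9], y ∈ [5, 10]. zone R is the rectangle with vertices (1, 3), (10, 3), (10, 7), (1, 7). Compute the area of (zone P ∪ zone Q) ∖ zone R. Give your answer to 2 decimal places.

|zone P ∪ zone Q| = 55.
|(zone P ∪ zone Q) ∩ zone R| = 28.
|(zone P ∪ zone Q) ∖ zone R| = 55 − 28 = 27.00.

27.00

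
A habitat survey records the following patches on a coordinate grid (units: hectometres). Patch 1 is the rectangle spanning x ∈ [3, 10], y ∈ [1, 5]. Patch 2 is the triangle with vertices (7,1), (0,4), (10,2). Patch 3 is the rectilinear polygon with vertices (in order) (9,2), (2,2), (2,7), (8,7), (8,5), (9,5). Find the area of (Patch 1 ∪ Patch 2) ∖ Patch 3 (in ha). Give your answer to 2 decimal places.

|Patch 1 ∪ Patch 2| = 29.0286.
|(Patch 1 ∪ Patch 2) ∩ Patch 3| = 18.5714.
|(Patch 1 ∪ Patch 2) ∖ Patch 3| = 29.0286 − 18.5714 = 10.46.

10.46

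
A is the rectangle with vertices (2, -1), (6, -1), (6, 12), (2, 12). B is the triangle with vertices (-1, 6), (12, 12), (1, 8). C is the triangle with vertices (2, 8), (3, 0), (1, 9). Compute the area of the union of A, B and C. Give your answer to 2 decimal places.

By inclusion–exclusion:
Individual areas: |A| = 52, |B| = 7, |C| = 3.5.
|A∩B| = 3.1329.
|A∩C| = 1.75.
|B∩C| = 0.67.
|A∩B∩C| = 0.0224.
|A ∪ B ∪ C| = 62.5 − 5.5528 + 0.0224 = 56.97.

56.97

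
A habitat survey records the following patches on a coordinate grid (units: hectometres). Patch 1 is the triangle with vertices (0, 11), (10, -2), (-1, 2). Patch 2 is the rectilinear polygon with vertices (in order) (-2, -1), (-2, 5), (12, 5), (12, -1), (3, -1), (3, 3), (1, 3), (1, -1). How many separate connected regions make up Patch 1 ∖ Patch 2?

3

Patch 1 ∖ Patch 2 splits into 3 disjoint pieces (area 15.8462, area 0.9904, area 4.1818).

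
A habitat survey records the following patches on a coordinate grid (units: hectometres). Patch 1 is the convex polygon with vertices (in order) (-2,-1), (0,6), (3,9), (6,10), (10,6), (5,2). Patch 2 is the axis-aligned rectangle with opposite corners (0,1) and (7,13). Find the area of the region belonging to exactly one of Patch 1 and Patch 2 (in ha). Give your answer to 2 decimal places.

|Patch 1| = 64.5, |Patch 2| = 84, |Patch 1∩Patch 2| = 48.7333.
|Patch 1 △ Patch 2| = |Patch 1| + |Patch 2| − 2·|Patch 1∩Patch 2| = 64.5 + 84 − 97.4667 = 51.03.

51.03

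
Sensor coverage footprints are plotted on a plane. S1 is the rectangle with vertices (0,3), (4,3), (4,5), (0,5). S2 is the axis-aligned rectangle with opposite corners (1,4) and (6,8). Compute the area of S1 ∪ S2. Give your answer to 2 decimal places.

25.00

By inclusion–exclusion:
Individual areas: |S1| = 8, |S2| = 20.
|S1∩S2|: x∈[1,4], y∈[4,5] → 3·1 = 3.
|S1 ∪ S2| = 28 − 3 = 25.00.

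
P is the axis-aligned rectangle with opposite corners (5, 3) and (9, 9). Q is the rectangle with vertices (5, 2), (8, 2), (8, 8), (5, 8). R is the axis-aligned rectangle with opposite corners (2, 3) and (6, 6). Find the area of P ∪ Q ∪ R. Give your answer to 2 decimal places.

36.00

By inclusion–exclusion:
Individual areas: |P| = 24, |Q| = 18, |R| = 12.
|P∩Q|: x∈[5,8], y∈[3,8] → 3·5 = 15.
|P∩R|: x∈[5,6], y∈[3,6] → 1·3 = 3.
|Q∩R|: x∈[5,6], y∈[3,6] → 1·3 = 3.
|P∩Q∩R| = 3.
|P ∪ Q ∪ R| = 54 − 21 + 3 = 36.00.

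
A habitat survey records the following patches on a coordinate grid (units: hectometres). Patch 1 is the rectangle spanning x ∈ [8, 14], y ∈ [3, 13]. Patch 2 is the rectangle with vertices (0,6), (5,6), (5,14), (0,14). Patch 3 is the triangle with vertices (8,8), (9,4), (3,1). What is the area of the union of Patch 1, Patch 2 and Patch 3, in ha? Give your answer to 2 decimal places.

By inclusion–exclusion:
Individual areas: |Patch 1| = 60, |Patch 2| = 40, |Patch 3| = 13.5.
|Patch 1∩Patch 2| = 0 (no overlap).
|Patch 1∩Patch 3| = 2.25.
|Patch 2∩Patch 3| = 0.
|Patch 1∩Patch 2∩Patch 3| = 0.
|Patch 1 ∪ Patch 2 ∪ Patch 3| = 113.5 − 2.25 + 0 = 111.25.

111.25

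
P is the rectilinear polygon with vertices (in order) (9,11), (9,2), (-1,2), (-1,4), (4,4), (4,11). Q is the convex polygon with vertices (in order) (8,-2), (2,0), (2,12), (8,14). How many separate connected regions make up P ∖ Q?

P ∖ Q splits into 2 disjoint pieces (area 9, area 6).

2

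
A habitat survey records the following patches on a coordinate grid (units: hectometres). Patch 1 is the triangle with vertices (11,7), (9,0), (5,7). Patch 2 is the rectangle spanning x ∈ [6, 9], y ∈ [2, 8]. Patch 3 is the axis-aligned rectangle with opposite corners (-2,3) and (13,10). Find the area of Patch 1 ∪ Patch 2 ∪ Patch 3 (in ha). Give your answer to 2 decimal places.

110.43

By inclusion–exclusion:
Individual areas: |Patch 1| = 21, |Patch 2| = 18, |Patch 3| = 105.
|Patch 1∩Patch 2| = 11.9821.
|Patch 1∩Patch 3| = 17.1429.
|Patch 2∩Patch 3|: x∈[6,9], y∈[3,8] → 3·5 = 15.
|Patch 1∩Patch 2∩Patch 3| = 10.5536.
|Patch 1 ∪ Patch 2 ∪ Patch 3| = 144 − 44.125 + 10.5536 = 110.43.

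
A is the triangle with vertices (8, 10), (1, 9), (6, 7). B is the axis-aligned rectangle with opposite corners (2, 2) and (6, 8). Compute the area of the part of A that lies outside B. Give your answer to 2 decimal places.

8.25

|A| = 9.5, |A∩B| = 1.25.
|A ∖ B| = |A| − |A∩B| = 9.5 − 1.25 = 8.25.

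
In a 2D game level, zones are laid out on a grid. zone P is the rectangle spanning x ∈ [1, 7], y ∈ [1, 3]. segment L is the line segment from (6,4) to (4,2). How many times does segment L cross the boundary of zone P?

The segment meets the boundary at (5,3).

1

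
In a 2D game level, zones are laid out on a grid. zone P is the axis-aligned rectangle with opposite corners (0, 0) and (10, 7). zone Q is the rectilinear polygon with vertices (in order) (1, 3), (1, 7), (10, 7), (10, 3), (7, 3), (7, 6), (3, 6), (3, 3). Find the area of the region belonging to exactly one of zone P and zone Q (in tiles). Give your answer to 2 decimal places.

|zone P| = 70, |zone Q| = 24, |zone P∩zone Q| = 24.
|zone P △ zone Q| = |zone P| + |zone Q| − 2·|zone P∩zone Q| = 70 + 24 − 48 = 46.00.

46.00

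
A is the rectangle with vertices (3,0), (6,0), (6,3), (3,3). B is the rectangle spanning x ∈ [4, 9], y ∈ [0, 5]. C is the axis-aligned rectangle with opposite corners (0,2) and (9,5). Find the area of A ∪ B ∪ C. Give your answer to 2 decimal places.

39.00

By inclusion–exclusion:
Individual areas: |A| = 9, |B| = 25, |C| = 27.
|A∩B|: x∈[4,6], y∈[0,3] → 2·3 = 6.
|A∩C|: x∈[3,6], y∈[2,3] → 3·1 = 3.
|B∩C|: x∈[4,9], y∈[2,5] → 5·3 = 15.
|A∩B∩C| = 2.
|A ∪ B ∪ C| = 61 − 24 + 2 = 39.00.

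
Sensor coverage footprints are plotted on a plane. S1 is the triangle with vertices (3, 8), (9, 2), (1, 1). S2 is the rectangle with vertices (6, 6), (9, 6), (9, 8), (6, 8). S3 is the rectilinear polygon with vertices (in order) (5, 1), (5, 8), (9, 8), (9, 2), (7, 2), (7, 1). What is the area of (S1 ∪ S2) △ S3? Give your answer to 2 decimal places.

29.50

|S1 ∪ S2| = 33.
|(S1 ∪ S2) ∩ S3| = 14.75.
|(S1 ∪ S2) △ S3| = 33 + 26 − 29.5 = 29.50.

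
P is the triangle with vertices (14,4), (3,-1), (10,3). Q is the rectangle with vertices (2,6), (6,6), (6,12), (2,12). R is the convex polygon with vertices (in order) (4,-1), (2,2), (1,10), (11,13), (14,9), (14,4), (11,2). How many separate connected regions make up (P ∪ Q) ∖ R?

2

(P ∪ Q) ∖ R splits into 2 disjoint pieces (area 0.0325, area 4.4).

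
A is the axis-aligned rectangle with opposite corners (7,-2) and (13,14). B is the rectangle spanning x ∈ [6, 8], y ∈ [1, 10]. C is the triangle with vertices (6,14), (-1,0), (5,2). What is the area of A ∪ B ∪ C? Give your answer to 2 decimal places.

By inclusion–exclusion:
Individual areas: |A| = 96, |B| = 18, |C| = 35.
|A∩B|: x∈[7,8], y∈[1,10] → 1·9 = 9.
|A∩C| = 0.
|B∩C| = 0.
|A∩B∩C| = 0.
|A ∪ B ∪ C| = 149 − 9 + 0 = 140.00.

140.00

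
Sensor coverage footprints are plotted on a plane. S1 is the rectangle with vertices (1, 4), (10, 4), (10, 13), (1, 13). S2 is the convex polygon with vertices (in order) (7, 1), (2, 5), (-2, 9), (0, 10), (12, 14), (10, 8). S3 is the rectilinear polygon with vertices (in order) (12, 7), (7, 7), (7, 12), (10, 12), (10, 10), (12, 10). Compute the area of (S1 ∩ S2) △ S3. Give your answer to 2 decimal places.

56.21

|S1 ∩ S2| = 64.7798.
|(S1 ∩ S2) ∩ S3| = 14.7857.
|(S1 ∩ S2) △ S3| = 64.7798 + 21 − 29.5714 = 56.21.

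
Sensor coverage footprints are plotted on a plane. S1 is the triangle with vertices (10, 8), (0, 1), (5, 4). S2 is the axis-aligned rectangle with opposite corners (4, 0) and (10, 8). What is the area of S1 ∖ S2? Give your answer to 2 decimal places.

|S1| = 2.5, |S1∩S2| = 1.7.
|S1 ∖ S2| = |S1| − |S1∩S2| = 2.5 − 1.7 = 0.80.

0.80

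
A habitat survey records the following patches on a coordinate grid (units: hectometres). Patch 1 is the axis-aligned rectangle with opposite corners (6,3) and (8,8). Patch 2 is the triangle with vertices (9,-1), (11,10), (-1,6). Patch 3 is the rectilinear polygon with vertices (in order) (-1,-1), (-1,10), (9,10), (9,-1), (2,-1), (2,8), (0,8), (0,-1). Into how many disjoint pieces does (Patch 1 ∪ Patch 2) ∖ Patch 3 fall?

(Patch 1 ∪ Patch 2) ∖ Patch 3 splits into 2 disjoint pieces (area 4.1333, area 10.3333).

2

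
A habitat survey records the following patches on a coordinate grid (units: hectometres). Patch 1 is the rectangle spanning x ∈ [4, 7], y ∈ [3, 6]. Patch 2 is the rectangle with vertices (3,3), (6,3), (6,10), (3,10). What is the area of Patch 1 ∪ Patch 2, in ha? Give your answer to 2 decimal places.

24.00

By inclusion–exclusion:
Individual areas: |Patch 1| = 9, |Patch 2| = 21.
|Patch 1∩Patch 2|: x∈[4,6], y∈[3,6] → 2·3 = 6.
|Patch 1 ∪ Patch 2| = 30 − 6 = 24.00.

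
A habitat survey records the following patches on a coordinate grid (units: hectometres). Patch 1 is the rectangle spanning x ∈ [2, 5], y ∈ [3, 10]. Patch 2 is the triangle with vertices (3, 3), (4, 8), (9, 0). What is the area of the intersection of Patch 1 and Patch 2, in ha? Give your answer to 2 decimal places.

6.70

The intersection is the polygon with vertices (5,3), (3,3), (4,8), (5,6.4).
By the shoelace formula its area is 6.70.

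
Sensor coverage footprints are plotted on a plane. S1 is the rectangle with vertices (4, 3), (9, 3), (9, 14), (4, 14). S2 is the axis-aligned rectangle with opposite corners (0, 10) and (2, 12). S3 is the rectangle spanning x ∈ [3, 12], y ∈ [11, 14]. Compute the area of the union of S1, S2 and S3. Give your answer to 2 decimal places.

By inclusion–exclusion:
Individual areas: |S1| = 55, |S2| = 4, |S3| = 27.
|S1∩S2| = 0 (no overlap).
|S1∩S3|: x∈[4,9], y∈[11,14] → 5·3 = 15.
|S2∩S3| = 0 (no overlap).
|S1∩S2∩S3| = 0.
|S1 ∪ S2 ∪ S3| = 86 − 15 + 0 = 71.00.

71.00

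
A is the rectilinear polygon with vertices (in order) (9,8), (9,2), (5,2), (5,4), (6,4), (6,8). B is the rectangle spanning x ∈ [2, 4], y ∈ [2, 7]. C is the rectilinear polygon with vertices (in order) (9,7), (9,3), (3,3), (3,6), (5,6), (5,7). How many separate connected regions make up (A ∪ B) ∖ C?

(A ∪ B) ∖ C splits into 3 disjoint pieces (area 3, area 4, area 7).

3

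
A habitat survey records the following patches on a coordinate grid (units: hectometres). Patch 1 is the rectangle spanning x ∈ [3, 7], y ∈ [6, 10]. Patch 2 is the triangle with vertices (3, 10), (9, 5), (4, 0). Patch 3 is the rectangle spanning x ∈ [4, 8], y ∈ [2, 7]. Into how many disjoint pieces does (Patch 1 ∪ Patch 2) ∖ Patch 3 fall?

(Patch 1 ∪ Patch 2) ∖ Patch 3 splits into 2 disjoint pieces (area 16.8, area 0.9167).

2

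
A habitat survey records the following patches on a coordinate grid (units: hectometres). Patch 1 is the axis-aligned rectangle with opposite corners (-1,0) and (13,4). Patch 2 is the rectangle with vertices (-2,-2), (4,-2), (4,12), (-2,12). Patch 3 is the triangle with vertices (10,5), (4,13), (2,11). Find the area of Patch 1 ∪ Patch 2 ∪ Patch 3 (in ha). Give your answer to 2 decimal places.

By inclusion–exclusion:
Individual areas: |Patch 1| = 56, |Patch 2| = 84, |Patch 3| = 14.
|Patch 1∩Patch 2|: x∈[-1,4], y∈[0,4] → 5·4 = 20.
|Patch 1∩Patch 3| = 0.
|Patch 2∩Patch 3| = 3.
|Patch 1∩Patch 2∩Patch 3| = 0.
|Patch 1 ∪ Patch 2 ∪ Patch 3| = 154 − 23 + 0 = 131.00.

131.00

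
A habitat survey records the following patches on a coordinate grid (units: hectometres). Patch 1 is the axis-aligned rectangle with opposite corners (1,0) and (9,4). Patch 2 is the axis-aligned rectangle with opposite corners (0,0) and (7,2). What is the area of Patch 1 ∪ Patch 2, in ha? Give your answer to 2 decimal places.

34.00

By inclusion–exclusion:
Individual areas: |Patch 1| = 32, |Patch 2| = 14.
|Patch 1∩Patch 2|: x∈[1,7], y∈[0,2] → 6·2 = 12.
|Patch 1 ∪ Patch 2| = 46 − 12 = 34.00.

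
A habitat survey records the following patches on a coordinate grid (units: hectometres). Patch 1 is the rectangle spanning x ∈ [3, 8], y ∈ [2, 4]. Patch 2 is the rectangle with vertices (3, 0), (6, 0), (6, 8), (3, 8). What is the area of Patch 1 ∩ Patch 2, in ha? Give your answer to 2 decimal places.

|Patch 1∩Patch 2|: x∈[3,6], y∈[2,4] → 3·2 = 6.

6.00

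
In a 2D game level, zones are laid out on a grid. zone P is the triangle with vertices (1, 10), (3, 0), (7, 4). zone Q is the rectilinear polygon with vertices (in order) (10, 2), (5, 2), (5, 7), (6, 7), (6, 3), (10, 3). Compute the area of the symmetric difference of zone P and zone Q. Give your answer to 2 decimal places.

27.00

|zone P| = 24, |zone Q| = 9, |zone P∩zone Q| = 3.
|zone P △ zone Q| = |zone P| + |zone Q| − 2·|zone P∩zone Q| = 24 + 9 − 6 = 27.00.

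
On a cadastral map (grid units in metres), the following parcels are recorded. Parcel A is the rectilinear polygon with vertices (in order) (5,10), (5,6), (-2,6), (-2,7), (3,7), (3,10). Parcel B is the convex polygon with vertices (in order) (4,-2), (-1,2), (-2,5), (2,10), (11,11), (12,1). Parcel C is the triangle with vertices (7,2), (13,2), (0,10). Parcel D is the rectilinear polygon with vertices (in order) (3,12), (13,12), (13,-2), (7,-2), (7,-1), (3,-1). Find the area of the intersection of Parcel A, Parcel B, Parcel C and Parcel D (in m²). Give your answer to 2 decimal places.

The intersection is the polygon with vertices (3,6.571), (3,7), (3,8.154), (5,6.923), (5,6), (3.5,6).
By the shoelace formula its area is 2.93.

2.93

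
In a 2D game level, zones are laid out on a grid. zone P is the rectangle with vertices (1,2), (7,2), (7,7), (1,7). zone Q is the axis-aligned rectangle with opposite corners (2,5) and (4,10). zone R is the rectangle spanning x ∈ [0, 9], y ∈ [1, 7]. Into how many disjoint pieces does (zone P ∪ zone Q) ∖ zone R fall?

(zone P ∪ zone Q) ∖ zone R is a single connected region.

1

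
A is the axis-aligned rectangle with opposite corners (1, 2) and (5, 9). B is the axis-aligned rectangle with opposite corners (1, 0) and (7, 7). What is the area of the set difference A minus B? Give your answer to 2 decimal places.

|A∩B|: x∈[1,5], y∈[2,7] → 4·5 = 20.
|A| = 28.
|A ∖ B| = |A| − |A∩B| = 28 − 20 = 8.00.

8.00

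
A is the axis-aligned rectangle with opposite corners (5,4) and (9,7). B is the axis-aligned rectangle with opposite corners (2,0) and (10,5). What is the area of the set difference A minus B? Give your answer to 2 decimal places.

|A∩B|: x∈[5,9], y∈[4,5] → 4·1 = 4.
|A| = 12.
|A ∖ B| = |A| − |A∩B| = 12 − 4 = 8.00.

8.00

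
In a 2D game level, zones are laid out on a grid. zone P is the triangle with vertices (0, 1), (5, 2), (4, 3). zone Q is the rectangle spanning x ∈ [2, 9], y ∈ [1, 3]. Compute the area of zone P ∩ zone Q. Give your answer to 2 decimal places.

The intersection is the polygon with vertices (5,2), (2,1.4), (2,2), (4,3).
By the shoelace formula its area is 2.40.

2.40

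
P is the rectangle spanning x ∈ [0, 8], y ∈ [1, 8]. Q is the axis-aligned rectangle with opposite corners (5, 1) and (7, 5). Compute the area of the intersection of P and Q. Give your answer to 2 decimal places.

8.00

|P∩Q|: x∈[5,7], y∈[1,5] → 2·4 = 8.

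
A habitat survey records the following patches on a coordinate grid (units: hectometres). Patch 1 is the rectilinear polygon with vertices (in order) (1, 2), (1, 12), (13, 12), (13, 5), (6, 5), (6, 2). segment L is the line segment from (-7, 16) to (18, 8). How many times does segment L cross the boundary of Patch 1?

The segment meets the boundary at (13,9.6), (5.5,12).

2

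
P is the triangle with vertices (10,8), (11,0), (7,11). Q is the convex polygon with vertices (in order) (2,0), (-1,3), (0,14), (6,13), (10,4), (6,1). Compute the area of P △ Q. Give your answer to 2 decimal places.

114.82

|P| = 10.5, |Q| = 107, |P∩Q| = 1.3393.
|P △ Q| = |P| + |Q| − 2·|P∩Q| = 10.5 + 107 − 2.6786 = 114.82.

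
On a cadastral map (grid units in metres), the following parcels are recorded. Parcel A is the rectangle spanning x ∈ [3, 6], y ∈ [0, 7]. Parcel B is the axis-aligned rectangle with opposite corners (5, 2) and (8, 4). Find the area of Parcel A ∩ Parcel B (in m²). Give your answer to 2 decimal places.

2.00

|Parcel A∩Parcel B|: x∈[5,6], y∈[2,4] → 1·2 = 2.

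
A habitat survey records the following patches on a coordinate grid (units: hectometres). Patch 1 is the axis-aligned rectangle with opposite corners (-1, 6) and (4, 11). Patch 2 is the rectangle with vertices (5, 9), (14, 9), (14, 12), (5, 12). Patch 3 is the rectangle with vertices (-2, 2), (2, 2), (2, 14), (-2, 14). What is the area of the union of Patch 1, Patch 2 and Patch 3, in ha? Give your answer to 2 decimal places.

85.00

By inclusion–exclusion:
Individual areas: |Patch 1| = 25, |Patch 2| = 27, |Patch 3| = 48.
|Patch 1∩Patch 2| = 0 (no overlap).
|Patch 1∩Patch 3|: x∈[-1,2], y∈[6,11] → 3·5 = 15.
|Patch 2∩Patch 3| = 0 (no overlap).
|Patch 1∩Patch 2∩Patch 3| = 0.
|Patch 1 ∪ Patch 2 ∪ Patch 3| = 100 − 15 + 0 = 85.00.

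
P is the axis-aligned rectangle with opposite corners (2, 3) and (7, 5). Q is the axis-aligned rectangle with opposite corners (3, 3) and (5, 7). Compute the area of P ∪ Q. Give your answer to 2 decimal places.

14.00

By inclusion–exclusion:
Individual areas: |P| = 10, |Q| = 8.
|P∩Q|: x∈[3,5], y∈[3,5] → 2·2 = 4.
|P ∪ Q| = 18 − 4 = 14.00.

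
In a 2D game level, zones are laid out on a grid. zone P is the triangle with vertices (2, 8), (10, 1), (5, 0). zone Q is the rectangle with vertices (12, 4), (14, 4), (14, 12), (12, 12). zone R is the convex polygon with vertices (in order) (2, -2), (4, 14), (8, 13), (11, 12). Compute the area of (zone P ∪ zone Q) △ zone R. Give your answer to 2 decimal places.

80.43

|zone P ∪ zone Q| = 37.5.
|(zone P ∪ zone Q) ∩ zone R| = 7.783.
|(zone P ∪ zone Q) △ zone R| = 37.5 + 58.5 − 15.566 = 80.43.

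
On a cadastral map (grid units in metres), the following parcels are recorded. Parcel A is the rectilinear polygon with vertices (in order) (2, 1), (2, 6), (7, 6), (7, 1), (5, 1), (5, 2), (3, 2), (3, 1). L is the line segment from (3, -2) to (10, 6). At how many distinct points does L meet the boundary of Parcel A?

2

The segment meets the boundary at (7,2.571), (5.625,1).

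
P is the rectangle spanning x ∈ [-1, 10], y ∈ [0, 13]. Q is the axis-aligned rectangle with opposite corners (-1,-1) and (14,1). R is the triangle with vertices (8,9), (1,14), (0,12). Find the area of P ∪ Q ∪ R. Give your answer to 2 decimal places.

162.95

By inclusion–exclusion:
Individual areas: |P| = 143, |Q| = 30, |R| = 9.5.
|P∩Q|: x∈[-1,10], y∈[0,1] → 11·1 = 11.
|P∩R| = 8.55.
|Q∩R| = 0.
|P∩Q∩R| = 0.
|P ∪ Q ∪ R| = 182.5 − 19.55 + 0 = 162.95.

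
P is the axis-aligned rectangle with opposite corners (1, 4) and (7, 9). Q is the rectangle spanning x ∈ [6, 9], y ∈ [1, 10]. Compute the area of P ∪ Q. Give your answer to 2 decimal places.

By inclusion–exclusion:
Individual areas: |P| = 30, |Q| = 27.
|P∩Q|: x∈[6,7], y∈[4,9] → 1·5 = 5.
|P ∪ Q| = 57 − 5 = 52.00.

52.00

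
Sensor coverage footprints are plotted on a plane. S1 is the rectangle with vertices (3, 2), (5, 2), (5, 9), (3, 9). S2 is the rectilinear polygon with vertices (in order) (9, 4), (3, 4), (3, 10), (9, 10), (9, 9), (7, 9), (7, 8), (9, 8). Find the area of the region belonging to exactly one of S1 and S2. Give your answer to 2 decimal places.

28.00

|S1| = 14, |S2| = 34, |S1∩S2| = 10.
|S1 △ S2| = |S1| + |S2| − 2·|S1∩S2| = 14 + 34 − 20 = 28.00.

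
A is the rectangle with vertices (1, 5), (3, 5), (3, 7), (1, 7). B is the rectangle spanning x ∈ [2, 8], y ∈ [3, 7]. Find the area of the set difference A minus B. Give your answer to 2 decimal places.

|A∩B|: x∈[2,3], y∈[5,7] → 1·2 = 2.
|A| = 4.
|A ∖ B| = |A| − |A∩B| = 4 − 2 = 2.00.

2.00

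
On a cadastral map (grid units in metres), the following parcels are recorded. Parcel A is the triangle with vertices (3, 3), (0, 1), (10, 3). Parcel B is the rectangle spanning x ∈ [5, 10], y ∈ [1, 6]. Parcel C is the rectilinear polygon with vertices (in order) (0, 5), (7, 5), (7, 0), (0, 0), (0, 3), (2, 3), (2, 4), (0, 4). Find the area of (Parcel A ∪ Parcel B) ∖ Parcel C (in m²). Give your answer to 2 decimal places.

|Parcel A ∪ Parcel B| = 29.5.
|(Parcel A ∪ Parcel B) ∩ Parcel C| = 12.5.
|(Parcel A ∪ Parcel B) ∖ Parcel C| = 29.5 − 12.5 = 17.00.

17.00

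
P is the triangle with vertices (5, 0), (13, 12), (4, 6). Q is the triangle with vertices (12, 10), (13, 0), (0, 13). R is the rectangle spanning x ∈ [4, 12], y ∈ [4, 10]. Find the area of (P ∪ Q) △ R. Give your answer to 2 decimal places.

|P ∪ Q| = 75.4149.
|(P ∪ Q) ∩ R| = 44.4333.
|(P ∪ Q) △ R| = 75.4149 + 48 − 88.8667 = 34.55.

34.55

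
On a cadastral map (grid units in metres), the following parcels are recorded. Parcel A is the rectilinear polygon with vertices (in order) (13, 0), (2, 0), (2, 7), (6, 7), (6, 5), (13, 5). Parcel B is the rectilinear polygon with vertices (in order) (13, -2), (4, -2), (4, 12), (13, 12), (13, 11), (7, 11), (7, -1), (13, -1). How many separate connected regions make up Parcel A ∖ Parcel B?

2

Parcel A ∖ Parcel B splits into 2 disjoint pieces (area 30, area 14).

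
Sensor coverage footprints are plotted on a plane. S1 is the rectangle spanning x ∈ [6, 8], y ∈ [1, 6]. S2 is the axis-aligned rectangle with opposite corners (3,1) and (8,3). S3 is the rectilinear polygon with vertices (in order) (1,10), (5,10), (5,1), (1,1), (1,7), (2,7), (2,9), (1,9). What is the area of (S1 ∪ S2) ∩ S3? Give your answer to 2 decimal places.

The region (S1 ∪ S2) ∩ S3 is the polygon with vertices (3,1), (3,3), (5,3), (5,1).
By the shoelace formula its area is 4.00.

4.00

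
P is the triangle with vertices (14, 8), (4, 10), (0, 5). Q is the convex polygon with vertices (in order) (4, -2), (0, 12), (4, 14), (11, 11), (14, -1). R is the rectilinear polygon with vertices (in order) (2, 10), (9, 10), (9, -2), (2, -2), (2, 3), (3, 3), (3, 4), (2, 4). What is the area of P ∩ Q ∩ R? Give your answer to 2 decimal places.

21.75

The intersection is the polygon with vertices (9,9), (9,6.929), (2,5.429), (2,7.5), (4,10).
By the shoelace formula its area is 21.75.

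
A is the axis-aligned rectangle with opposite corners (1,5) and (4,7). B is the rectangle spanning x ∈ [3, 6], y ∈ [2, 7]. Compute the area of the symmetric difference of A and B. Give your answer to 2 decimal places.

|A∩B|: x∈[3,4], y∈[5,7] → 1·2 = 2.
|A △ B| = |A| + |B| − 2·|A∩B| = 6 + 15 − 4 = 17.00.

17.00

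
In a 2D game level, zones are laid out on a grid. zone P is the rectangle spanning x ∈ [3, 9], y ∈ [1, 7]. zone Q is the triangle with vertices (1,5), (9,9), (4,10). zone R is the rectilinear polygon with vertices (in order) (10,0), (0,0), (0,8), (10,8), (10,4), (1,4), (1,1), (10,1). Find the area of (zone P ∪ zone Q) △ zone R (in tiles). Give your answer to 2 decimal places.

55.40

|zone P ∪ zone Q| = 49.
|(zone P ∪ zone Q) ∩ zone R| = 23.3.
|(zone P ∪ zone Q) △ zone R| = 49 + 53 − 46.6 = 55.40.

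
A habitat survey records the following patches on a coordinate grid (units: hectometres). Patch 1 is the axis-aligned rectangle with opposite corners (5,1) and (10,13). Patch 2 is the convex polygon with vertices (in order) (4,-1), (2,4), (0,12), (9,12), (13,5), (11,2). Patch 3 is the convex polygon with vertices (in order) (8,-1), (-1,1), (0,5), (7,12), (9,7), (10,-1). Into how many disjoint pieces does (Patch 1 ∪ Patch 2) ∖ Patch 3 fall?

2

(Patch 1 ∪ Patch 2) ∖ Patch 3 splits into 2 disjoint pieces (area 52.4393, area 0.7805).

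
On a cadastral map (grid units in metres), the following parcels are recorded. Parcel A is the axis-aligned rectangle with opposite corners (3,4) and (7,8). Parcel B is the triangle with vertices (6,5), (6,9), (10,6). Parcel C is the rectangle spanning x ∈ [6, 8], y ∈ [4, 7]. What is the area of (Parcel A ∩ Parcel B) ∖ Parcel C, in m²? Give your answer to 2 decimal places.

|Parcel A ∩ Parcel B| = 2.875.
|(Parcel A ∩ Parcel B) ∩ Parcel C| = 1.875.
|(Parcel A ∩ Parcel B) ∖ Parcel C| = 2.875 − 1.875 = 1.00.

1.00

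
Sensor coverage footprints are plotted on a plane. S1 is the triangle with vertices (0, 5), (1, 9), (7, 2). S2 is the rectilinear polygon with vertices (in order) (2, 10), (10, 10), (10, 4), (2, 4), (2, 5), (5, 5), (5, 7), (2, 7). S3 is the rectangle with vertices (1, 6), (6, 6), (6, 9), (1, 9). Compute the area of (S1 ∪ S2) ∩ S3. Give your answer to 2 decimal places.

12.56

|S1 ∪ S2| = 54.369.
|(S1 ∪ S2) ∩ S3| = 12.56.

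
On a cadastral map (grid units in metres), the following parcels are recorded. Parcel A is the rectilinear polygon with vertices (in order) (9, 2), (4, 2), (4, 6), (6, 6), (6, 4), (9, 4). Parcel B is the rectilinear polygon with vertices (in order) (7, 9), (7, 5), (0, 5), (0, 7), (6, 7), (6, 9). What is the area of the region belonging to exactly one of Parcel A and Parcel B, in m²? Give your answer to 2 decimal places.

|Parcel A| = 14, |Parcel B| = 16, |Parcel A∩Parcel B| = 2.
|Parcel A △ Parcel B| = |Parcel A| + |Parcel B| − 2·|Parcel A∩Parcel B| = 14 + 16 − 4 = 26.00.

26.00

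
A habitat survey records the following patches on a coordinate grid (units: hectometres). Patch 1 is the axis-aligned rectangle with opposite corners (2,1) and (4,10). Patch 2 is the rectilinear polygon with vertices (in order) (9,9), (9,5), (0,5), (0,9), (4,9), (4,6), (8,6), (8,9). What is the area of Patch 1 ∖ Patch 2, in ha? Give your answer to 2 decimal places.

|Patch 1| = 18, |Patch 1∩Patch 2| = 8.
|Patch 1 ∖ Patch 2| = |Patch 1| − |Patch 1∩Patch 2| = 18 − 8 = 10.00.

10.00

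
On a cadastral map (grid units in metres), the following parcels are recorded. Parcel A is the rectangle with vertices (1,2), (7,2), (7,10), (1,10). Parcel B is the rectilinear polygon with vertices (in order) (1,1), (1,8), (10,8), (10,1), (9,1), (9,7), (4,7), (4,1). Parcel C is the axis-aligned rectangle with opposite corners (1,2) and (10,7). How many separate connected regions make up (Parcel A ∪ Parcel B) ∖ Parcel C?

3

(Parcel A ∪ Parcel B) ∖ Parcel C splits into 3 disjoint pieces (area 3, area 21, area 1).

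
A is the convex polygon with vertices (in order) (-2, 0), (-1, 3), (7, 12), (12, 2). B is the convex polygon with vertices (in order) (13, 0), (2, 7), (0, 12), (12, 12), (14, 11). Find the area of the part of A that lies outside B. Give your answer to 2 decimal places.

|A| = 82.5, |A∩B| = 41.6734.
|A ∖ B| = |A| − |A∩B| = 82.5 − 41.6734 = 40.83.

40.83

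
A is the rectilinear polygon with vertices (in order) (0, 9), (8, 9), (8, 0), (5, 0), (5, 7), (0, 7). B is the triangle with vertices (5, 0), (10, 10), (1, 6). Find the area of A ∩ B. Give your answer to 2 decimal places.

17.00

The intersection is the polygon with vertices (8,9), (8,6), (5,0), (5,7), (3.25,7), (7.75,9).
By the shoelace formula its area is 17.00.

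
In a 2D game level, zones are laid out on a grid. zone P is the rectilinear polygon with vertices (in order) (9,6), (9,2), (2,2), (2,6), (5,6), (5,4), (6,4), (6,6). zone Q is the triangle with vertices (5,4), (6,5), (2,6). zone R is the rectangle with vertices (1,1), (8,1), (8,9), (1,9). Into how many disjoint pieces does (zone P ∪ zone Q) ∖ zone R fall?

1

(zone P ∪ zone Q) ∖ zone R is a single connected region.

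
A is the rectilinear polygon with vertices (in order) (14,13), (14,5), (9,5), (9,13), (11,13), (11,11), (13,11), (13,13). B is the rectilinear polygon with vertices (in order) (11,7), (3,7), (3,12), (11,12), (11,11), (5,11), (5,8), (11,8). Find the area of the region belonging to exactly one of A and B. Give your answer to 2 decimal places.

|A| = 36, |B| = 22, |A∩B| = 4.
|A △ B| = |A| + |B| − 2·|A∩B| = 36 + 22 − 8 = 50.00.

50.00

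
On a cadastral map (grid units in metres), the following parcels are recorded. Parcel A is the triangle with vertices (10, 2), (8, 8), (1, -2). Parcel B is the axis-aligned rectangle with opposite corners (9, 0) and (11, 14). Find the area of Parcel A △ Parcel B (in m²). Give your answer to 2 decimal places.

55.56

|Parcel A| = 31, |Parcel B| = 28, |Parcel A∩Parcel B| = 1.7222.
|Parcel A △ Parcel B| = |Parcel A| + |Parcel B| − 2·|Parcel A∩Parcel B| = 31 + 28 − 3.4444 = 55.56.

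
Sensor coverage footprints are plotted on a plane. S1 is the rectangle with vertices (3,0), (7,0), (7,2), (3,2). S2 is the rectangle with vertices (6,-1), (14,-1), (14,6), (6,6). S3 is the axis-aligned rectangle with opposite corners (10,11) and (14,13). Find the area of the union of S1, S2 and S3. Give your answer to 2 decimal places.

By inclusion–exclusion:
Individual areas: |S1| = 8, |S2| = 56, |S3| = 8.
|S1∩S2|: x∈[6,7], y∈[0,2] → 1·2 = 2.
|S1∩S3| = 0 (no overlap).
|S2∩S3| = 0 (no overlap).
|S1∩S2∩S3| = 0.
|S1 ∪ S2 ∪ S3| = 72 − 2 + 0 = 70.00.

70.00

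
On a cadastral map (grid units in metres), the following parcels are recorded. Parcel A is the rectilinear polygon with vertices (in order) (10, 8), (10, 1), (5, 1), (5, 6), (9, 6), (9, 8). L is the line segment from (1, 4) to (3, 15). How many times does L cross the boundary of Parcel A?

0

The segment lies entirely outside Parcel A and never meets its boundary.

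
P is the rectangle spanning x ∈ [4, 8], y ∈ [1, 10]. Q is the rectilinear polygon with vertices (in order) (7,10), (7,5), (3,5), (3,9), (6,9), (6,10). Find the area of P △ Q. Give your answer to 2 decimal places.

27.00

|P| = 36, |Q| = 17, |P∩Q| = 13.
|P △ Q| = |P| + |Q| − 2·|P∩Q| = 36 + 17 − 26 = 27.00.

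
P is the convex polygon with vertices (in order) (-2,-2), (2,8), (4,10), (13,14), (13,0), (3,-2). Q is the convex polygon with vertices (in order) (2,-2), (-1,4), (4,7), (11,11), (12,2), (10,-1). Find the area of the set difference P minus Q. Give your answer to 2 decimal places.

|P| = 158, |P∩Q| = 102.0092.
|P ∖ Q| = |P| − |P∩Q| = 158 − 102.0092 = 55.99.

55.99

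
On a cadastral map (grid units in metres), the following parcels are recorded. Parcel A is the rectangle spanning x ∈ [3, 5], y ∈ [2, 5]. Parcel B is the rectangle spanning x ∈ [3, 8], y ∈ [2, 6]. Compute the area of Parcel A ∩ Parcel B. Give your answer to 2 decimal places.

|Parcel A∩Parcel B|: x∈[3,5], y∈[2,5] → 2·3 = 6.

6.00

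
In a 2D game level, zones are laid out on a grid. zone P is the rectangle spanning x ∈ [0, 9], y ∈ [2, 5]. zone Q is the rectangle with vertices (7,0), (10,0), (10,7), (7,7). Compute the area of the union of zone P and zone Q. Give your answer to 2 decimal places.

By inclusion–exclusion:
Individual areas: |zone P| = 27, |zone Q| = 21.
|zone P∩zone Q|: x∈[7,9], y∈[2,5] → 2·3 = 6.
|zone P ∪ zone Q| = 48 − 6 = 42.00.

42.00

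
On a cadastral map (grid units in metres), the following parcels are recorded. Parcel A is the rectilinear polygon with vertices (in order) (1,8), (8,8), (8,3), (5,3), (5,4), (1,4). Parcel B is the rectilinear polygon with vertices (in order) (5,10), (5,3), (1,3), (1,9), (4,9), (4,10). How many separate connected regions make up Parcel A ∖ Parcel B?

1

Parcel A ∖ Parcel B is a single connected region.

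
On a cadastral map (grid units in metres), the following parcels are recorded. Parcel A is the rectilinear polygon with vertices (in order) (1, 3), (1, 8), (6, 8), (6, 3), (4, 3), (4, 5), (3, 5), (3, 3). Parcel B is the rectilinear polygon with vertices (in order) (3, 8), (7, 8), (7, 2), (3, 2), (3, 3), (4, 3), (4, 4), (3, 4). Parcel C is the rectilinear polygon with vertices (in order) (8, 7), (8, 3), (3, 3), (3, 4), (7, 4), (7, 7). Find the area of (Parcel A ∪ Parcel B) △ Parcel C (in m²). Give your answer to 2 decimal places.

35.00

|Parcel A ∪ Parcel B| = 33.
|(Parcel A ∪ Parcel B) ∩ Parcel C| = 3.
|(Parcel A ∪ Parcel B) △ Parcel C| = 33 + 8 − 6 = 35.00.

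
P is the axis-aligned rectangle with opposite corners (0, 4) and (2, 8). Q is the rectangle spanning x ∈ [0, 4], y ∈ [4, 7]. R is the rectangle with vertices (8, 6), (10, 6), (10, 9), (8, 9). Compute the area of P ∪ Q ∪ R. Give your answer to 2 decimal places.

By inclusion–exclusion:
Individual areas: |P| = 8, |Q| = 12, |R| = 6.
|P∩Q|: x∈[0,2], y∈[4,7] → 2·3 = 6.
|P∩R| = 0 (no overlap).
|Q∩R| = 0 (no overlap).
|P∩Q∩R| = 0.
|P ∪ Q ∪ R| = 26 − 6 + 0 = 20.00.

20.00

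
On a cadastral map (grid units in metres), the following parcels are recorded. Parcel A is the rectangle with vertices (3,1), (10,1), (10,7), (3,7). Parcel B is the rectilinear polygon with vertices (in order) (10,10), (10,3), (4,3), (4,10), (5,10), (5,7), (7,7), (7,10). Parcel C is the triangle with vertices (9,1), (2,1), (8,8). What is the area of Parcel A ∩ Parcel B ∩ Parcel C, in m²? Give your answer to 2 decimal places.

11.95

The intersection is the polygon with vertices (4,3), (4,3.333), (7.143,7), (8.143,7), (8.714,3).
By the shoelace formula its area is 11.95.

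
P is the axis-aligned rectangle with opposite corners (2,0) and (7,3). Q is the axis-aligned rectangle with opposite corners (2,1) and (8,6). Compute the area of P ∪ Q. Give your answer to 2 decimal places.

By inclusion–exclusion:
Individual areas: |P| = 15, |Q| = 30.
|P∩Q|: x∈[2,7], y∈[1,3] → 5·2 = 10.
|P ∪ Q| = 45 − 10 = 35.00.

35.00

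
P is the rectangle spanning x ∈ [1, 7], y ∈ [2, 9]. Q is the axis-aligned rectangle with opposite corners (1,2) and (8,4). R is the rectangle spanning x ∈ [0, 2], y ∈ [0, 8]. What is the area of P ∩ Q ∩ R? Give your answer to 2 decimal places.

2.00

The intersection is the polygon with vertices (1,2), (1,4), (2,4), (2,2).
By the shoelace formula its area is 2.00.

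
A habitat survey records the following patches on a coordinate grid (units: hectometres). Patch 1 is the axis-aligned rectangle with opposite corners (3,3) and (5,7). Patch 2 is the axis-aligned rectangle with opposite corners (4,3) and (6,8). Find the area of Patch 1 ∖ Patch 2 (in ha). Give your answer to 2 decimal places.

4.00

|Patch 1∩Patch 2|: x∈[4,5], y∈[3,7] → 1·4 = 4.
|Patch 1| = 8.
|Patch 1 ∖ Patch 2| = |Patch 1| − |Patch 1∩Patch 2| = 8 − 4 = 4.00.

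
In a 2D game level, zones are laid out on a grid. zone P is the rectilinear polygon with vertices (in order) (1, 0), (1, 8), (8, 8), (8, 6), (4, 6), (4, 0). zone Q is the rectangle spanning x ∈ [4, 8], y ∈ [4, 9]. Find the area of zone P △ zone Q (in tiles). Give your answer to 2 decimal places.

36.00

|zone P| = 32, |zone Q| = 20, |zone P∩zone Q| = 8.
|zone P △ zone Q| = |zone P| + |zone Q| − 2·|zone P∩zone Q| = 32 + 20 − 16 = 36.00.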